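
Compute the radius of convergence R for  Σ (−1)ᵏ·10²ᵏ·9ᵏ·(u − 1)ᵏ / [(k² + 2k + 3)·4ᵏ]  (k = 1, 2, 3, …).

R = 1/225

Apply the ratio test: |a_{k+1}| / |a_k| = [(k² + 2k + 3)/((k+1)² + 2(k+1) + 3)] · 100·9/4, which tends to 225 as k → ∞.
Convergence for |u − 1| · 225 < 1, i.e. |u − 1| < 1/225. So R = 1/225.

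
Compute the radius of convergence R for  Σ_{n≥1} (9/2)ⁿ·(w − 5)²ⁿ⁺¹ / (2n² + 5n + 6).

By the ratio test, |a_{n+1}/a_n| = [(2n² + 5n + 6)/(2(n+1)² + 5(n+1) + 6)] · 9/2 → 9/2.
Successive powers of (w − 5) differ by 2, so the series converges when |w − 5|² · 9/2 < 1, i.e. |w − 5| < √(2/9). So R = √2/3.

R = √2/3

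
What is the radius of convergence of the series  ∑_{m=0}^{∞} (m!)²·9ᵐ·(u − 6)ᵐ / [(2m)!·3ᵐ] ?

R = 4/3

The ratio of consecutive coefficients is (m+1)²/[(2m+1)·(2m+2)] · 9/3 → 3/4.
The series converges when 3/4 · |u − 6| < 1, giving R = 4/3.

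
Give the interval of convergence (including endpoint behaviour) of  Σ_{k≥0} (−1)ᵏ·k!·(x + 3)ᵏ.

{-3}

By the ratio test, |a_{k+1}/a_k| = (k+1) → ∞.
The terms grow without bound for any (x + 3) ≠ 0, so R = 0 (convergence only at x = -3).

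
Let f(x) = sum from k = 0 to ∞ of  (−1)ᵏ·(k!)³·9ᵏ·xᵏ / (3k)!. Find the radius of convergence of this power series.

R = 3

Apply the ratio test: |a_{k+1}| / |a_k| = (k+1)³/[(3k+1)·(3k+2)·(3k+3)] · 9, which tends to 1/3 as k → ∞.
The series converges when 1/3 · |x| < 1, giving R = 3.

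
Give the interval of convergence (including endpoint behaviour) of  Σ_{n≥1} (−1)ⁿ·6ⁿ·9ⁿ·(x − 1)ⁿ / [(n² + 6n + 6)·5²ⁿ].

[29/54, 79/54]

Apply the ratio test: |a_{n+1}| / |a_n| = [(n² + 6n + 6)/((n+1)² + 6(n+1) + 6)] · 6·9/25, which tends to 54/25 as n → ∞.
Convergence for |x − 1| · 54/25 < 1, i.e. |x − 1| < 25/54. So R = 25/54.
Check x = 79/54: the terms are on the order of 1/n², so the series converges absolutely by comparison with the p-series (p = 2 > 1).
At x = 29/54: absolute convergence follows by limit comparison with Σ 1/n².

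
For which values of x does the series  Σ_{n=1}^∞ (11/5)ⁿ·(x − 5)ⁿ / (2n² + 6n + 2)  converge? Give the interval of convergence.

By the ratio test, |a_{n+1}/a_n| = [(2n² + 6n + 2)/(2(n+1)² + 6(n+1) + 2)] · 11/5 → 11/5.
Hence the series converges for |x − 5| < 1/(11/5) = 5/11, so the radius of convergence is 5/11.
At x = 60/11: the terms are on the order of 1/n², so the series converges absolutely by comparison with the p-series (p = 2 > 1).
Check x = 50/11: the terms are on the order of 1/n², so the series converges absolutely by comparison with the p-series (p = 2 > 1).

[50/11, 60/11]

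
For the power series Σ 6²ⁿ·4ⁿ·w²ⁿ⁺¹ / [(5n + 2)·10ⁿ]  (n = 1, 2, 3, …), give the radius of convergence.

By the ratio test, |a_{n+1}/a_n| = [(5n + 2)/(5(n+1) + 2)] · 36·4/10 → 72/5.
Writing y = w², the series in y has radius 5/72, so |w| < √(5/72) and R = √10/12.

R = √10/12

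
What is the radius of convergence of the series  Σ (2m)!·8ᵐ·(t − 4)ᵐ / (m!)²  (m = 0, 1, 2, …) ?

The ratio of consecutive coefficients is (2m+1)·(2m+2)/(m+1)² · 8 → 32.
Hence the series converges for |t − 4| < 1/(32) = 1/32, so the radius of convergence is 1/32.

R = 1/32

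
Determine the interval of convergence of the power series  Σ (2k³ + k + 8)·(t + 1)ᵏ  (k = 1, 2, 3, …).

(-2, 0)

Apply the ratio test: |a_{k+1}| / |a_k| = (2(k+1)³ + (k+1) + 8)/(2k³ + k + 8), which tends to 1 as k → ∞.
So the series converges when |t + 1| < 1 and diverges when |t + 1| > 1; R = 1.
Endpoint t = 0: the terms have absolute value of order k³, which does not tend to 0, so the series diverges by the divergence test.
Check t = -2: the terms have absolute value of order k³, which does not tend to 0, so the series diverges by the divergence test.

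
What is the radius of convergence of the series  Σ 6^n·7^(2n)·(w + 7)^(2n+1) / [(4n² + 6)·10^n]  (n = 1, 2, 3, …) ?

Apply the ratio test: |a_{n+1}| / |a_n| = [(4n² + 6)/(4(n+1)² + 6)] · 6·49/10, which tends to 147/5 as n → ∞.
Writing y = (w + 7)², the series in y has radius 5/147, so |w + 7| < √(5/147) and R = √15/21.

R = √15/21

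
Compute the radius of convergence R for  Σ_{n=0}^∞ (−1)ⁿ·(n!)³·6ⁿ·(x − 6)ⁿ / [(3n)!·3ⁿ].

By the ratio test, |a_{n+1}/a_n| = (n+1)³/[(3n+1)·(3n+2)·(3n+3)] · 6/3 → 2/27.
The series converges when 2/27 · |x − 6| < 1, giving R = 27/2.

R = 27/2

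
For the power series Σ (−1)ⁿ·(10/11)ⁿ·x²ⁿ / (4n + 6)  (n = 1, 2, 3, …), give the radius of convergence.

R = √110/10

By the ratio test, |a_{n+1}/a_n| = [(4n + 6)/(4(n+1) + 6)] · 10/11 → 10/11.
Writing y = x², the series in y has radius 11/10, so |x| < √(11/10) and R = √110/10.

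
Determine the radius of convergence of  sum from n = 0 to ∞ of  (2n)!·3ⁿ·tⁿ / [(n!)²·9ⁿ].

R = 3/4

By the ratio test, |a_{n+1}/a_n| = (2n+1)·(2n+2)/(n+1)² · 3/9 → 4/3.
The series converges when 4/3 · |t| < 1, giving R = 3/4.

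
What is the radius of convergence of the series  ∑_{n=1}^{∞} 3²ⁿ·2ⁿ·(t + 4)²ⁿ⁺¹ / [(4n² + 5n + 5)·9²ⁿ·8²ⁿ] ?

R = 12√2

The ratio of consecutive coefficients is [(4n² + 5n + 5)/(4(n+1)² + 5(n+1) + 5)] · 9·2/(81·64) → 1/288.
Successive powers of (t + 4) differ by 2, so the series converges when |t + 4|² · 1/288 < 1, i.e. |t + 4| < √(288). So R = 12√2.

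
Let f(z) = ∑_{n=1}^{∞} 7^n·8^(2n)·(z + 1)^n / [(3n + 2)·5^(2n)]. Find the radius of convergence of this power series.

By the ratio test, |a_{n+1}/a_n| = [(3n + 2)/(3(n+1) + 2)] · 7·64/25 → 448/25.
Hence the series converges for |z + 1| < 1/(448/25) = 25/448, so the radius of convergence is 25/448.

R = 25/448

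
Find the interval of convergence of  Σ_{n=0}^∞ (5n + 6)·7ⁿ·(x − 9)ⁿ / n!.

(−∞, ∞)

Ratio test: |a_{n+1}/a_n| = (5(n+1) + 6)/(5n + 6) · 7 · 1/(n+1) → 0 as n → ∞.
The ratio tends to 0 regardless of x, hence R = ∞.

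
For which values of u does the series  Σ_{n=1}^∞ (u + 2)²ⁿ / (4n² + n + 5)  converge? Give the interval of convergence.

The ratio of consecutive coefficients is (4n² + n + 5)/(4(n+1)² + (n+1) + 5) → 1.
Successive powers of (u + 2) differ by 2, so the series converges when |u + 2|² · 1 < 1, i.e. |u + 2| < √(1) = 1. So R = 1.
Endpoint u = -1: the series is dominated by a constant times Σ 1/n², which converges (p = 2 > 1).
At u = -3: the series is dominated by a constant times Σ 1/n², which converges (p = 2 > 1).

[-3, -1]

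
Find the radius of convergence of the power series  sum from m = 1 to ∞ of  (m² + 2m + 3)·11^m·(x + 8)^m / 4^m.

R = 4/11

By the ratio test, |a_{m+1}/a_m| = [((m+1)² + 2(m+1) + 3)/(m² + 2m + 3)] · 11/4 → 11/4.
Thus R = 1/(11/4) = 4/11.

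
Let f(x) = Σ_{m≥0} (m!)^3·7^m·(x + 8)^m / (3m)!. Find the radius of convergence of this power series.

Ratio test: |a_{m+1}/a_m| = (m+1)³/[(3m+1)·(3m+2)·(3m+3)] · 7 → 7/27 as m → ∞.
Thus R = 1/(7/27) = 27/7.

R = 27/7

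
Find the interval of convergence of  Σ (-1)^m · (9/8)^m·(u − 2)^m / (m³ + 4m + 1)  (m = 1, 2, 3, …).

Apply the ratio test: |a_{m+1}| / |a_m| = [(m³ + 4m + 1)/((m+1)³ + 4(m+1) + 1)] · 9/8, which tends to 9/8 as m → ∞.
Thus R = 1/(9/8) = 8/9.
Check u = 26/9: absolute convergence follows by limit comparison with Σ 1/m³.
Check u = 10/9: the series is dominated by a constant times Σ 1/m³, which converges (p = 3 > 1).

[10/9, 26/9]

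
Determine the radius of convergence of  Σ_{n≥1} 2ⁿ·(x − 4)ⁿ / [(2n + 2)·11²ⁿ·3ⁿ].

By the ratio test, |a_{n+1}/a_n| = [(2n + 2)/(2(n+1) + 2)] · 2/(121·3) → 2/363.
Hence the series converges for |x − 4| < 1/(2/363) = 363/2, so the radius of convergence is 363/2.

R = 363/2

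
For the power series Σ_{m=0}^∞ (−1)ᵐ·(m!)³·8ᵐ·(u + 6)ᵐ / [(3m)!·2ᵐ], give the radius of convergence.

Ratio test: |a_{m+1}/a_m| = (m+1)³/[(3m+1)·(3m+2)·(3m+3)] · 8/2 → 4/27 as m → ∞.
Convergence for |u + 6| · 4/27 < 1, i.e. |u + 6| < 27/4. So R = 27/4.

R = 27/4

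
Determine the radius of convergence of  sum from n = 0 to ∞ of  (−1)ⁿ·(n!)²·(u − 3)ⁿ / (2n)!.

R = 4

The ratio of consecutive coefficients is (n+1)²/[(2n+1)·(2n+2)] → 1/4.
The series converges when 1/4 · |u − 3| < 1, giving R = 4.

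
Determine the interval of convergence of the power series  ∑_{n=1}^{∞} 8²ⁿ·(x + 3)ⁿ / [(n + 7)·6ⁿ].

[-99/32, -93/32)

By the ratio test, |a_{n+1}/a_n| = [(n + 7)/((n+1) + 7)] · 64/6 → 32/3.
Convergence for |x + 3| · 32/3 < 1, i.e. |x + 3| < 3/32. So R = 3/32.
When x = -93/32, the terms are asymptotic to a nonzero constant times 1/n, so the series diverges by limit comparison with Σ 1/n.
Endpoint x = -99/32: the terms alternate in sign and decrease monotonically to 0 in absolute value (size ~ c/n), so the alternating series test gives convergence.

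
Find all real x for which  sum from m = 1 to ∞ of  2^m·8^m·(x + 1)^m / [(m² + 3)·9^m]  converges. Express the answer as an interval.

By the ratio test, |a_{m+1}/a_m| = [(m² + 3)/((m+1)² + 3)] · 2·8/9 → 16/9.
Convergence for |x + 1| · 16/9 < 1, i.e. |x + 1| < 9/16. So R = 9/16.
When x = -7/16, absolute convergence follows by limit comparison with Σ 1/m².
Endpoint x = -25/16: the series is dominated by a constant times Σ 1/m², which converges (p = 2 > 1).

[-25/16, -7/16]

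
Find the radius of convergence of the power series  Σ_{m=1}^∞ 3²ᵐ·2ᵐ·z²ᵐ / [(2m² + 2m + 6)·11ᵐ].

The ratio of consecutive coefficients is [(2m² + 2m + 6)/(2(m+1)² + 2(m+1) + 6)] · 9·2/11 → 18/11.
Successive powers of z differ by 2, so the series converges when |z|² · 18/11 < 1, i.e. |z| < √(11/18). So R = √22/6.

R = √22/6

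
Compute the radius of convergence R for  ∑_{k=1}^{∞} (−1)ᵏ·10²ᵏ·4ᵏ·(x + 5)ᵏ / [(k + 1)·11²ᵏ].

Apply the ratio test: |a_{k+1}| / |a_k| = [(k + 1)/((k+1) + 1)] · 100·4/121, which tends to 400/121 as k → ∞.
Convergence for |x + 5| · 400/121 < 1, i.e. |x + 5| < 121/400. So R = 121/400.

R = 121/400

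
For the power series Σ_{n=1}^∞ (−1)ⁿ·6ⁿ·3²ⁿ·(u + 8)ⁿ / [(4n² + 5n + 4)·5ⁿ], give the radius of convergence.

Apply the ratio test: |a_{n+1}| / |a_n| = [(4n² + 5n + 4)/(4(n+1)² + 5(n+1) + 4)] · 6·9/5, which tends to 54/5 as n → ∞.
Hence the series converges for |u + 8| < 1/(54/5) = 5/54, so the radius of convergence is 5/54.

R = 5/54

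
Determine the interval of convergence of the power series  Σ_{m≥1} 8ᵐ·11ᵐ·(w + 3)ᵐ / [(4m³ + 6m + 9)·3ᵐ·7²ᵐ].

[-411/88, -117/88]

The ratio of consecutive coefficients is [(4m³ + 6m + 9)/(4(m+1)³ + 6(m+1) + 9)] · 8·11/(3·49) → 88/147.
Thus R = 1/(88/147) = 147/88.
When w = -117/88, the terms are on the order of 1/m³, so the series converges absolutely by comparison with the p-series (p = 3 > 1).
At w = -411/88: the series is dominated by a constant times Σ 1/m³, which converges (p = 3 > 1).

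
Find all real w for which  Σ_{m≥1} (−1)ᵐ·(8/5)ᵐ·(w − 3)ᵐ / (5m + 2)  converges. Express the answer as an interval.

The ratio of consecutive coefficients is [(5m + 2)/(5(m+1) + 2)] · 8/5 → 8/5.
Convergence for |w − 3| · 8/5 < 1, i.e. |w − 3| < 5/8. So R = 5/8.
At w = 29/8: the terms alternate in sign and decrease monotonically to 0 in absolute value (size ~ c/m), so the alternating series test gives convergence.
Endpoint w = 19/8: the terms behave like c/m; limit comparison with the harmonic series gives divergence.

(19/8, 29/8]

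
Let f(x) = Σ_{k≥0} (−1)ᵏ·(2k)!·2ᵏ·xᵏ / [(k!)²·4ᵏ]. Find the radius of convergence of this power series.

By the ratio test, |a_{k+1}/a_k| = (2k+1)·(2k+2)/(k+1)² · 2/4 → 2.
Thus R = 1/(2) = 1/2.

R = 1/2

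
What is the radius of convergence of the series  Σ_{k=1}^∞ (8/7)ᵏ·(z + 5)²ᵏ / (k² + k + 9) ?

By the ratio test, |a_{k+1}/a_k| = [(k² + k + 9)/((k+1)² + (k+1) + 9)] · 8/7 → 8/7.
Writing y = (z + 5)², the series in y has radius 7/8, so |z + 5| < √(7/8) and R = √14/4.

R = √14/4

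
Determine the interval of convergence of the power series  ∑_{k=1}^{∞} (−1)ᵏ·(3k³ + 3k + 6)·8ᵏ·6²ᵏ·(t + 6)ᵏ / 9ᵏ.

The ratio of consecutive coefficients is [(3(k+1)³ + 3(k+1) + 6)/(3k³ + 3k + 6)] · 8·36/9 → 32.
Convergence for |t + 6| · 32 < 1, i.e. |t + 6| < 1/32. So R = 1/32.
Check t = -191/32: the terms do not tend to 0, so the series diverges.
At t = -193/32: the terms do not tend to 0, so the series diverges.

(-193/32, -191/32)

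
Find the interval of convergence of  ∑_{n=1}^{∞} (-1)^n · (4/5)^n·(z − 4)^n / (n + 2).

(11/4, 21/4]

Ratio test: |a_{n+1}/a_n| = [(n + 2)/((n+1) + 2)] · 4/5 → 4/5 as n → ∞.
Convergence for |z − 4| · 4/5 < 1, i.e. |z − 4| < 5/4. So R = 5/4.
Endpoint z = 21/4: convergence follows from the alternating series test (terms decrease monotonically to 0).
Endpoint z = 11/4: the terms behave like c/n; limit comparison with the harmonic series gives divergence.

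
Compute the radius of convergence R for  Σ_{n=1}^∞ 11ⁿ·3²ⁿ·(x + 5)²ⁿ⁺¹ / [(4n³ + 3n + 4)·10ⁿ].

R = √110/33

Ratio test: |a_{n+1}/a_n| = [(4n³ + 3n + 4)/(4(n+1)³ + 3(n+1) + 4)] · 11·9/10 → 99/10 as n → ∞.
Successive powers of (x + 5) differ by 2, so the series converges when |x + 5|² · 99/10 < 1, i.e. |x + 5| < √(10/99). So R = √110/33.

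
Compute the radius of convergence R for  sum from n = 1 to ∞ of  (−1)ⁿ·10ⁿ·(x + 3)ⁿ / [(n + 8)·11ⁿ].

By the ratio test, |a_{n+1}/a_n| = [(n + 8)/((n+1) + 8)] · 10/11 → 10/11.
Convergence for |x + 3| · 10/11 < 1, i.e. |x + 3| < 11/10. So R = 11/10.

R = 11/10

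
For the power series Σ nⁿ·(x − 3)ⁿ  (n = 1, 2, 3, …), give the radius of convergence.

Root test: |a_n|^(1/n) = n → ∞.
Since the n-th root of |a_n| is unbounded, the series converges only at x = 3; R = 0.

R = 0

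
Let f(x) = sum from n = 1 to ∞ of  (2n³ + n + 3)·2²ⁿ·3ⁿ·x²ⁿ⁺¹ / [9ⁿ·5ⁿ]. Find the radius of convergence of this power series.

Ratio test: |a_{n+1}/a_n| = [(2(n+1)³ + (n+1) + 3)/(2n³ + n + 3)] · 4·3/(9·5) → 4/15 as n → ∞.
Writing y = x², the series in y has radius 15/4, so |x| < √(15/4) and R = √15/2.

R = √15/2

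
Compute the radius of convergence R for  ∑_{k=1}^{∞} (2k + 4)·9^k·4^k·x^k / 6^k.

The ratio of consecutive coefficients is [(2(k+1) + 4)/(2k + 4)] · 9·4/6 → 6.
Hence the series converges for |x| < 1/(6) = 1/6, so the radius of convergence is 1/6.

R = 1/6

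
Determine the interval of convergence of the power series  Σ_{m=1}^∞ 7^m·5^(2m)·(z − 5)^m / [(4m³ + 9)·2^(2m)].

Ratio test: |a_{m+1}/a_m| = [(4m³ + 9)/(4(m+1)³ + 9)] · 7·25/4 → 175/4 as m → ∞.
The series converges when 175/4 · |z − 5| < 1, giving R = 4/175.
At z = 879/175: the series is dominated by a constant times Σ 1/m³, which converges (p = 3 > 1).
At z = 871/175: the series is dominated by a constant times Σ 1/m³, which converges (p = 3 > 1).

[871/175, 879/175]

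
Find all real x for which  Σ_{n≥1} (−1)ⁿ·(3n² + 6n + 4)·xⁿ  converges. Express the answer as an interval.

(-1, 1)

By the ratio test, |a_{n+1}/a_n| = (3(n+1)² + 6(n+1) + 4)/(3n² + 6n + 4) → 1.
Convergence for |x| < 1, so R = 1.
When x = 1, the n-th term does not approach 0; divergence by the term test.
At x = -1: the terms do not tend to 0, so the series diverges.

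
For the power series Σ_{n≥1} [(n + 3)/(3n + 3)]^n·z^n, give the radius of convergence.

Applying the root test, |a_n|^(1/n) = (n + 3)/(3n + 3) → 1/3.
Thus R = 1/(1/3) = 3.

R = 3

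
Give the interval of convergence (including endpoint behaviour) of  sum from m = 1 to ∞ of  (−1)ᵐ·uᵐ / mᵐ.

(−∞, ∞)

Applying the root test, |a_m|^(1/m) = 1/m → 0.
The limit is 0 for every u, so R = ∞.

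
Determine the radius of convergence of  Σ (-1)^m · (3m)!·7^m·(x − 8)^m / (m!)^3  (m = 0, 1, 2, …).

R = 1/189

Apply the ratio test: |a_{m+1}| / |a_m| = (3m+1)·(3m+2)·(3m+3)/(m+1)³ · 7, which tends to 189 as m → ∞.
Thus R = 1/(189) = 1/189.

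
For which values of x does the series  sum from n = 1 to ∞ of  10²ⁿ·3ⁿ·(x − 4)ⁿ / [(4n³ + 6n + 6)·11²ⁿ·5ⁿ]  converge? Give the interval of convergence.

Apply the ratio test: |a_{n+1}| / |a_n| = [(4n³ + 6n + 6)/(4(n+1)³ + 6(n+1) + 6)] · 100·3/(121·5), which tends to 60/121 as n → ∞.
Hence the series converges for |x − 4| < 1/(60/121) = 121/60, so the radius of convergence is 121/60.
At x = 361/60: absolute convergence follows by limit comparison with Σ 1/n³.
At x = 119/60: the series is dominated by a constant times Σ 1/n³, which converges (p = 3 > 1).

[119/60, 361/60]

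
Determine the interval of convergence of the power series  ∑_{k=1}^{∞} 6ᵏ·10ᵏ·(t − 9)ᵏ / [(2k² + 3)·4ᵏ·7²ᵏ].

[86/15, 184/15]

By the ratio test, |a_{k+1}/a_k| = [(2k² + 3)/(2(k+1)² + 3)] · 6·10/(4·49) → 15/49.
Convergence for |t − 9| · 15/49 < 1, i.e. |t − 9| < 49/15. So R = 49/15.
When t = 184/15, the series is dominated by a constant times Σ 1/k², which converges (p = 2 > 1).
When t = 86/15, the terms are on the order of 1/k², so the series converges absolutely by comparison with the p-series (p = 2 > 1).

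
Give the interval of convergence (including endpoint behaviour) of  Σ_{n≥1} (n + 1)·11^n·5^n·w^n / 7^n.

By the ratio test, |a_{n+1}/a_n| = [((n+1) + 1)/(n + 1)] · 11·5/7 → 55/7.
Convergence for |w| · 55/7 < 1, i.e. |w| < 7/55. So R = 7/55.
At w = 7/55: the terms do not tend to 0, so the series diverges.
Endpoint w = -7/55: the terms do not tend to 0, so the series diverges.

(-7/55, 7/55)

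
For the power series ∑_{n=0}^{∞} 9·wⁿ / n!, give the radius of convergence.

By the ratio test, |a_{n+1}/a_n| = 9/9 · 1/(n+1) → 0.
Since the limit is 0 < 1 for every w, the series converges on all of ℝ and R = ∞.

R = ∞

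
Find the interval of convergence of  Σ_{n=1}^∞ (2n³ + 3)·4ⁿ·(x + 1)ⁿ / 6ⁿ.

The ratio of consecutive coefficients is [(2(n+1)³ + 3)/(2n³ + 3)] · 4/6 → 2/3.
Convergence for |x + 1| · 2/3 < 1, i.e. |x + 1| < 3/2. So R = 3/2.
At x = 1/2: the terms have absolute value of order n³, which does not tend to 0, so the series diverges by the divergence test.
Endpoint x = -5/2: the terms do not tend to 0, so the series diverges.

(-5/2, 1/2)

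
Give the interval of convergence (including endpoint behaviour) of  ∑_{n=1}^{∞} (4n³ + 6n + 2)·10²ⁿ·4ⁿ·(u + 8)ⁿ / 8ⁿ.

(-401/50, -399/50)

The ratio of consecutive coefficients is [(4(n+1)³ + 6(n+1) + 2)/(4n³ + 6n + 2)] · 100·4/8 → 50.
Thus R = 1/(50) = 1/50.
At u = -399/50: the terms have absolute value of order n³, which does not tend to 0, so the series diverges by the divergence test.
Check u = -401/50: the terms have absolute value of order n³, which does not tend to 0, so the series diverges by the divergence test.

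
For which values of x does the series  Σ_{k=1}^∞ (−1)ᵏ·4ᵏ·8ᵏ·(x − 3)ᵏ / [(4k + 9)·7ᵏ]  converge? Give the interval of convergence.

Ratio test: |a_{k+1}/a_k| = [(4k + 9)/(4(k+1) + 9)] · 4·8/7 → 32/7 as k → ∞.
Hence the series converges for |x − 3| < 1/(32/7) = 7/32, so the radius of convergence is 7/32.
Check x = 103/32: an alternating series whose terms decrease to 0 in absolute value, so it converges by the Leibniz criterion.
At x = 89/32: the terms behave like c/k; limit comparison with the harmonic series gives divergence.

(89/32, 103/32]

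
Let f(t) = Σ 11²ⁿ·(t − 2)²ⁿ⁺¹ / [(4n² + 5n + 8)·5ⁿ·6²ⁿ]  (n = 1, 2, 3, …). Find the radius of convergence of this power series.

Apply the ratio test: |a_{n+1}| / |a_n| = [(4n² + 5n + 8)/(4(n+1)² + 5(n+1) + 8)] · 121/(5·36), which tends to 121/180 as n → ∞.
Since the exponent of (t − 2) increases by 2 each term, convergence requires |t − 2|² < 180/121, hence R = 6√5/11.

R = 6√5/11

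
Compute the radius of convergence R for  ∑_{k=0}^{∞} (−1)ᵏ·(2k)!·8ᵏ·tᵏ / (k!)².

R = 1/32

The ratio of consecutive coefficients is (2k+1)·(2k+2)/(k+1)² · 8 → 32.
Hence the series converges for |t| < 1/(32) = 1/32, so the radius of convergence is 1/32.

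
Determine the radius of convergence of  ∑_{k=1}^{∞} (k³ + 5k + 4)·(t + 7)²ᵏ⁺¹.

Apply the ratio test: |a_{k+1}| / |a_k| = ((k+1)³ + 5(k+1) + 4)/(k³ + 5k + 4), which tends to 1 as k → ∞.
Successive powers of (t + 7) differ by 2, so the series converges when |t + 7|² · 1 < 1, i.e. |t + 7| < √(1) = 1. So R = 1.

R = 1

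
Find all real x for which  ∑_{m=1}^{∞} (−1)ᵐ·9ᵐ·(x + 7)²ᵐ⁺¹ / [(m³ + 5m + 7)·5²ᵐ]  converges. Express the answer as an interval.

[-26/3, -16/3]

Ratio test: |a_{m+1}/a_m| = [(m³ + 5m + 7)/((m+1)³ + 5(m+1) + 7)] · 9/25 → 9/25 as m → ∞.
Since the exponent of (x + 7) increases by 2 each term, convergence requires |x + 7|² < 25/9, hence R = 5/3.
Check x = -16/3: the series is dominated by a constant times Σ 1/m³, which converges (p = 3 > 1).
When x = -26/3, the series is dominated by a constant times Σ 1/m³, which converges (p = 3 > 1).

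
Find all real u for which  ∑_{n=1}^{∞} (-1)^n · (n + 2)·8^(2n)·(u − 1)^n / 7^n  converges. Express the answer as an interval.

Ratio test: |a_{n+1}/a_n| = [((n+1) + 2)/(n + 2)] · 64/7 → 64/7 as n → ∞.
Hence the series converges for |u − 1| < 1/(64/7) = 7/64, so the radius of convergence is 7/64.
Check u = 71/64: the terms do not tend to 0, so the series diverges.
Endpoint u = 57/64: the terms have absolute value of order n, which does not tend to 0, so the series diverges by the divergence test.

(57/64, 71/64)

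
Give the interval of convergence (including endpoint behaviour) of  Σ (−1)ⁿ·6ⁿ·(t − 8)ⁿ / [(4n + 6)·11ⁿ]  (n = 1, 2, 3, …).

Apply the ratio test: |a_{n+1}| / |a_n| = [(4n + 6)/(4(n+1) + 6)] · 6/11, which tends to 6/11 as n → ∞.
Hence the series converges for |t − 8| < 1/(6/11) = 11/6, so the radius of convergence is 11/6.
Endpoint t = 59/6: an alternating series whose terms decrease to 0 in absolute value, so it converges by the Leibniz criterion.
Endpoint t = 37/6: the terms are asymptotic to a nonzero constant times 1/n, so the series diverges by limit comparison with Σ 1/n.

(37/6, 59/6]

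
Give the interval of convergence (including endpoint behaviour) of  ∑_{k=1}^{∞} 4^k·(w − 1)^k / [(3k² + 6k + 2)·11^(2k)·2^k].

[-119/2, 123/2]

By the ratio test, |a_{k+1}/a_k| = [(3k² + 6k + 2)/(3(k+1)² + 6(k+1) + 2)] · 4/(121·2) → 2/121.
Thus R = 1/(2/121) = 121/2.
Endpoint w = 123/2: the terms are on the order of 1/k², so the series converges absolutely by comparison with the p-series (p = 2 > 1).
Endpoint w = -119/2: the series is dominated by a constant times Σ 1/k², which converges (p = 2 > 1).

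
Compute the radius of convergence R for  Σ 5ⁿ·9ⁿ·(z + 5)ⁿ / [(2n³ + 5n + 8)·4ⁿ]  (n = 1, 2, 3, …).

The ratio of consecutive coefficients is [(2n³ + 5n + 8)/(2(n+1)³ + 5(n+1) + 8)] · 5·9/4 → 45/4.
The series converges when 45/4 · |z + 5| < 1, giving R = 4/45.

R = 4/45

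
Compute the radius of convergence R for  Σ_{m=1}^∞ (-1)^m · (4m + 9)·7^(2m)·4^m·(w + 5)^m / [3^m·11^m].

By the ratio test, |a_{m+1}/a_m| = [(4(m+1) + 9)/(4m + 9)] · 49·4/(3·11) → 196/33.
Convergence for |w + 5| · 196/33 < 1, i.e. |w + 5| < 33/196. So R = 33/196.

R = 33/196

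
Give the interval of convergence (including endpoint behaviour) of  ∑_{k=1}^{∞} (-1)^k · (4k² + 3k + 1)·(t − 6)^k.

(5, 7)

Apply the ratio test: |a_{k+1}| / |a_k| = (4(k+1)² + 3(k+1) + 1)/(4k² + 3k + 1), which tends to 1 as k → ∞.
So the series converges when |t − 6| < 1 and diverges when |t − 6| > 1; R = 1.
Check t = 7: the k-th term does not approach 0; divergence by the term test.
At t = 5: the k-th term does not approach 0; divergence by the term test.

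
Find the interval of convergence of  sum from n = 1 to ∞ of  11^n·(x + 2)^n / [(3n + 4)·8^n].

[-30/11, -14/11)

Apply the ratio test: |a_{n+1}| / |a_n| = [(3n + 4)/(3(n+1) + 4)] · 11/8, which tends to 11/8 as n → ∞.
The series converges when 11/8 · |x + 2| < 1, giving R = 8/11.
Endpoint x = -14/11: the terms are asymptotic to a nonzero constant times 1/n, so the series diverges by limit comparison with Σ 1/n.
When x = -30/11, an alternating series whose terms decrease to 0 in absolute value, so it converges by the Leibniz criterion.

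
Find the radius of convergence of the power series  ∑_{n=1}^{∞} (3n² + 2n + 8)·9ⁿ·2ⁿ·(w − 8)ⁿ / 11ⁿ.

R = 11/18

Ratio test: |a_{n+1}/a_n| = [(3(n+1)² + 2(n+1) + 8)/(3n² + 2n + 8)] · 9·2/11 → 18/11 as n → ∞.
The series converges when 18/11 · |w − 8| < 1, giving R = 11/18.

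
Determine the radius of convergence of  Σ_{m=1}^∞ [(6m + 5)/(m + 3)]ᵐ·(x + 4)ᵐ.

Applying the root test, |a_m|^(1/m) = (6m + 5)/(m + 3) → 6.
Hence the series converges for |x + 4| < 1/(6) = 1/6, so the radius of convergence is 1/6.

R = 1/6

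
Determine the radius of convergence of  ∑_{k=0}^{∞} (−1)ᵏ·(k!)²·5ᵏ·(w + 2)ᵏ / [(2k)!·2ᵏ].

The ratio of consecutive coefficients is (k+1)²/[(2k+1)·(2k+2)] · 5/2 → 5/8.
Convergence for |w + 2| · 5/8 < 1, i.e. |w + 2| < 8/5. So R = 8/5.

R = 8/5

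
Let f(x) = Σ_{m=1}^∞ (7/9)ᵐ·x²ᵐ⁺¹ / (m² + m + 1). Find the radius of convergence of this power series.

Apply the ratio test: |a_{m+1}| / |a_m| = [(m² + m + 1)/((m+1)² + (m+1) + 1)] · 7/9, which tends to 7/9 as m → ∞.
Successive powers of x differ by 2, so the series converges when |x|² · 7/9 < 1, i.e. |x| < √(9/7). So R = 3√7/7.

R = 3√7/7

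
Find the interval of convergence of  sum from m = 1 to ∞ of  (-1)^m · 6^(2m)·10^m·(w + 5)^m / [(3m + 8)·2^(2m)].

(-451/90, -449/90]

By the ratio test, |a_{m+1}/a_m| = [(3m + 8)/(3(m+1) + 8)] · 36·10/4 → 90.
The series converges when 90 · |w + 5| < 1, giving R = 1/90.
Check w = -449/90: the terms alternate in sign and decrease monotonically to 0 in absolute value (size ~ c/m), so the alternating series test gives convergence.
Check w = -451/90: the terms are asymptotic to a nonzero constant times 1/m, so the series diverges by limit comparison with Σ 1/m.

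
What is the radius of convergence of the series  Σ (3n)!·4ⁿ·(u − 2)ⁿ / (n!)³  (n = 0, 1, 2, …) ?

R = 1/108

The ratio of consecutive coefficients is (3n+1)·(3n+2)·(3n+3)/(n+1)³ · 4 → 108.
Hence the series converges for |u − 2| < 1/(108) = 1/108, so the radius of convergence is 1/108.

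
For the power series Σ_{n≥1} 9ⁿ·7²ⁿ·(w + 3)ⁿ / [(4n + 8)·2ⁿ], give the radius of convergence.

Apply the ratio test: |a_{n+1}| / |a_n| = [(4n + 8)/(4(n+1) + 8)] · 9·49/2, which tends to 441/2 as n → ∞.
Thus R = 1/(441/2) = 2/441.

R = 2/441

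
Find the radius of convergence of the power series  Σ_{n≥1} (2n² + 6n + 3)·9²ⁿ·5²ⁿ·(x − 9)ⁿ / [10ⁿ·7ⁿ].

The ratio of consecutive coefficients is [(2(n+1)² + 6(n+1) + 3)/(2n² + 6n + 3)] · 81·25/(10·7) → 405/14.
Hence the series converges for |x − 9| < 1/(405/14) = 14/405, so the radius of convergence is 14/405.

R = 14/405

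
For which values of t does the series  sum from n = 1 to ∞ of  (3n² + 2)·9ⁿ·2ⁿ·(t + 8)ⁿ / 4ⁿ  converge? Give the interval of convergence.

The ratio of consecutive coefficients is [(3(n+1)² + 2)/(3n² + 2)] · 9·2/4 → 9/2.
Convergence for |t + 8| · 9/2 < 1, i.e. |t + 8| < 2/9. So R = 2/9.
When t = -70/9, the terms have absolute value of order n², which does not tend to 0, so the series diverges by the divergence test.
Endpoint t = -74/9: the terms do not tend to 0, so the series diverges.

(-74/9, -70/9)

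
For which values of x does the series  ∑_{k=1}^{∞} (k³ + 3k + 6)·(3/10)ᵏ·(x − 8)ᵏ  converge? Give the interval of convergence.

Apply the ratio test: |a_{k+1}| / |a_k| = [((k+1)³ + 3(k+1) + 6)/(k³ + 3k + 6)] · 3/10, which tends to 3/10 as k → ∞.
The series converges when 3/10 · |x − 8| < 1, giving R = 10/3.
At x = 34/3: the k-th term does not approach 0; divergence by the term test.
Check x = 14/3: the k-th term does not approach 0; divergence by the term test.

(14/3, 34/3)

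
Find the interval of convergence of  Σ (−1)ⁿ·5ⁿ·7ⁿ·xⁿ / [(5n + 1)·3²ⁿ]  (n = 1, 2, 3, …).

(-9/35, 9/35]

By the ratio test, |a_{n+1}/a_n| = [(5n + 1)/(5(n+1) + 1)] · 5·7/9 → 35/9.
The series converges when 35/9 · |x| < 1, giving R = 9/35.
Endpoint x = 9/35: the terms alternate in sign and decrease monotonically to 0 in absolute value (size ~ c/n), so the alternating series test gives convergence.
At x = -9/35: the terms behave like c/n; limit comparison with the harmonic series gives divergence.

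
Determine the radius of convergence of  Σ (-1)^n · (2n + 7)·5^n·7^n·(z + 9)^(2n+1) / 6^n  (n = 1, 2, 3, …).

Apply the ratio test: |a_{n+1}| / |a_n| = [(2(n+1) + 7)/(2n + 7)] · 5·7/6, which tends to 35/6 as n → ∞.
Successive powers of (z + 9) differ by 2, so the series converges when |z + 9|² · 35/6 < 1, i.e. |z + 9| < √(6/35). So R = √210/35.

R = √210/35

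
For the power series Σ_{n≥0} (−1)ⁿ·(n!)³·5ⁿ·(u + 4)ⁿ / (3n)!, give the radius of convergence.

R = 27/5

Ratio test: |a_{n+1}/a_n| = (n+1)³/[(3n+1)·(3n+2)·(3n+3)] · 5 → 5/27 as n → ∞.
Thus R = 1/(5/27) = 27/5.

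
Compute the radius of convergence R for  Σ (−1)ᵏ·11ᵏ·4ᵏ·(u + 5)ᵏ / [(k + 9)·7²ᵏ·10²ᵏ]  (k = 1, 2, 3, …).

Apply the ratio test: |a_{k+1}| / |a_k| = [(k + 9)/((k+1) + 9)] · 11·4/(49·100), which tends to 11/1225 as k → ∞.
Thus R = 1/(11/1225) = 1225/11.

R = 1225/11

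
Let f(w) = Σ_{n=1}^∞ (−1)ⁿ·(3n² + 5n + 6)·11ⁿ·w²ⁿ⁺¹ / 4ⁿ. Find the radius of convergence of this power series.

The ratio of consecutive coefficients is [(3(n+1)² + 5(n+1) + 6)/(3n² + 5n + 6)] · 11/4 → 11/4.
Writing y = w², the series in y has radius 4/11, so |w| < √(4/11) and R = 2√11/11.

R = 2√11/11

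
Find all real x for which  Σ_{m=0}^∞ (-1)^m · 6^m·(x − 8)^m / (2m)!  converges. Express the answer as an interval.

The ratio of consecutive coefficients is 6 · 1/[(2m+1)·(2m+2)] → 0.
The limit is 0, so the series converges for all x; R = ∞.

(−∞, ∞)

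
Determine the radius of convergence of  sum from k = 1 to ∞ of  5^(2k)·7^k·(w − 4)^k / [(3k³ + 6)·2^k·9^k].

R = 18/175

Ratio test: |a_{k+1}/a_k| = [(3k³ + 6)/(3(k+1)³ + 6)] · 25·7/(2·9) → 175/18 as k → ∞.
Convergence for |w − 4| · 175/18 < 1, i.e. |w − 4| < 18/175. So R = 18/175.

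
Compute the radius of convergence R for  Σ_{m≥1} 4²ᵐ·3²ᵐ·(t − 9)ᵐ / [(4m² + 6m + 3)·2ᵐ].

R = 1/72

The ratio of consecutive coefficients is [(4m² + 6m + 3)/(4(m+1)² + 6(m+1) + 3)] · 16·9/2 → 72.
The series converges when 72 · |t − 9| < 1, giving R = 1/72.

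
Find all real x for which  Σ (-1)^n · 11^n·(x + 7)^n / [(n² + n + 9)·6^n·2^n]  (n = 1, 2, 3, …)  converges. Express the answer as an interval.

Ratio test: |a_{n+1}/a_n| = [(n² + n + 9)/((n+1)² + (n+1) + 9)] · 11/(6·2) → 11/12 as n → ∞.
Thus R = 1/(11/12) = 12/11.
Check x = -65/11: the series is dominated by a constant times Σ 1/n², which converges (p = 2 > 1).
Endpoint x = -89/11: absolute convergence follows by limit comparison with Σ 1/n².

[-89/11, -65/11]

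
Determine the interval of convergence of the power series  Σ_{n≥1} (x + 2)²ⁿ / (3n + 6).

By the ratio test, |a_{n+1}/a_n| = (3n + 6)/(3(n+1) + 6) → 1.
Successive powers of (x + 2) differ by 2, so the series converges when |x + 2|² · 1 < 1, i.e. |x + 2| < √(1) = 1. So R = 1.
Endpoint x = -1: the terms are asymptotic to a nonzero constant times 1/n, so the series diverges by limit comparison with Σ 1/n.
At x = -3: the terms behave like c/n; limit comparison with the harmonic series gives divergence.

(-3, -1)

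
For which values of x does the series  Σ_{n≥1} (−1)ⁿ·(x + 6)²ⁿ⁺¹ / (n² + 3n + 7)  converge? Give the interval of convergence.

The ratio of consecutive coefficients is (n² + 3n + 7)/((n+1)² + 3(n+1) + 7) → 1.
Writing y = (x + 6)², the series in y has radius 1, so |x + 6| < √(1) = 1 and R = 1.
At x = -5: absolute convergence follows by limit comparison with Σ 1/n².
Check x = -7: absolute convergence follows by limit comparison with Σ 1/n².

[-7, -5]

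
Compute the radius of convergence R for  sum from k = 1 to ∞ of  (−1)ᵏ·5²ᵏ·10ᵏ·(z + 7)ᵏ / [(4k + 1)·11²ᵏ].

R = 121/250

Ratio test: |a_{k+1}/a_k| = [(4k + 1)/(4(k+1) + 1)] · 25·10/121 → 250/121 as k → ∞.
Hence the series converges for |z + 7| < 1/(250/121) = 121/250, so the radius of convergence is 121/250.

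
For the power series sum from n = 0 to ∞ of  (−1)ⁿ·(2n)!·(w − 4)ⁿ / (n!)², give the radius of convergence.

R = 1/4

Apply the ratio test: |a_{n+1}| / |a_n| = (2n+1)·(2n+2)/(n+1)², which tends to 4 as n → ∞.
Thus R = 1/(4) = 1/4.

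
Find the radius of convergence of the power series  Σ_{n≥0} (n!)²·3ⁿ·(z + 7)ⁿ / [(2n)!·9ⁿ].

The ratio of consecutive coefficients is (n+1)²/[(2n+1)·(2n+2)] · 3/9 → 1/12.
Hence the series converges for |z + 7| < 1/(1/12) = 12, so the radius of convergence is 12.

R = 12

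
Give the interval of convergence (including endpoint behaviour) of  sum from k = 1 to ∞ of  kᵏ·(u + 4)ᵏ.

By the Cauchy root test, |a_k|^(1/k) = k → ∞.
Since the k-th root of |a_k| is unbounded, the series converges only at u = -4; R = 0.

{-4}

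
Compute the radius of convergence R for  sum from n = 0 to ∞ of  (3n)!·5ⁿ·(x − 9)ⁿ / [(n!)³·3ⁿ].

R = 1/45

By the ratio test, |a_{n+1}/a_n| = (3n+1)·(3n+2)·(3n+3)/(n+1)³ · 5/3 → 45.
Convergence for |x − 9| · 45 < 1, i.e. |x − 9| < 1/45. So R = 1/45.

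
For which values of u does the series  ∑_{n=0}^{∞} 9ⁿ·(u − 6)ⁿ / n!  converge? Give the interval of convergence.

(−∞, ∞)

By the ratio test, |a_{n+1}/a_n| = 9 · 1/(n+1) → 0.
Since the limit is 0 < 1 for every u, the series converges on all of ℝ and R = ∞.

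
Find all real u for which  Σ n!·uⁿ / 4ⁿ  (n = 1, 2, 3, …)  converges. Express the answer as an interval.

Apply the ratio test: |a_{n+1}| / |a_n| = (n+1) · 1/4, which tends to ∞ as n → ∞.
Since the ratio → ∞, the series diverges for every u ≠ 0, and R = 0.

{0}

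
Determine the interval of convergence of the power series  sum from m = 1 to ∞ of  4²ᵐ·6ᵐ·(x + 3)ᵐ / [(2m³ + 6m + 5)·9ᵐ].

[-99/32, -93/32]

The ratio of consecutive coefficients is [(2m³ + 6m + 5)/(2(m+1)³ + 6(m+1) + 5)] · 16·6/9 → 32/3.
Convergence for |x + 3| · 32/3 < 1, i.e. |x + 3| < 3/32. So R = 3/32.
At x = -93/32: absolute convergence follows by limit comparison with Σ 1/m³.
At x = -99/32: the series is dominated by a constant times Σ 1/m³, which converges (p = 3 > 1).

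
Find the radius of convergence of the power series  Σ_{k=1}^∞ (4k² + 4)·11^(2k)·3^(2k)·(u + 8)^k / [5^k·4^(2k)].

R = 80/1089

Ratio test: |a_{k+1}/a_k| = [(4(k+1)² + 4)/(4k² + 4)] · 121·9/(5·16) → 1089/80 as k → ∞.
Hence the series converges for |u + 8| < 1/(1089/80) = 80/1089, so the radius of convergence is 80/1089.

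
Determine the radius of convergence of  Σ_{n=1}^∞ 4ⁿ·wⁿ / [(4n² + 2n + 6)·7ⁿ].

R = 7/4

The ratio of consecutive coefficients is [(4n² + 2n + 6)/(4(n+1)² + 2(n+1) + 6)] · 4/7 → 4/7.
The series converges when 4/7 · |w| < 1, giving R = 7/4.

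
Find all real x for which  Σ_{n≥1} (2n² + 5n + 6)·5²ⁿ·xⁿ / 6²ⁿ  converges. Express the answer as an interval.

(-36/25, 36/25)

By the ratio test, |a_{n+1}/a_n| = [(2(n+1)² + 5(n+1) + 6)/(2n² + 5n + 6)] · 25/36 → 25/36.
Convergence for |x| · 25/36 < 1, i.e. |x| < 36/25. So R = 36/25.
Check x = 36/25: the terms do not tend to 0, so the series diverges.
Endpoint x = -36/25: the terms do not tend to 0, so the series diverges.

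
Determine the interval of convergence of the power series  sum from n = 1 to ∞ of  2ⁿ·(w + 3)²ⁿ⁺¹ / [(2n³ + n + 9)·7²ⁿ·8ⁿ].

The ratio of consecutive coefficients is [(2n³ + n + 9)/(2(n+1)³ + (n+1) + 9)] · 2/(49·8) → 1/196.
Successive powers of (w + 3) differ by 2, so the series converges when |w + 3|² · 1/196 < 1, i.e. |w + 3| < √(196) = 14. So R = 14.
Check w = 11: absolute convergence follows by limit comparison with Σ 1/n³.
At w = -17: the series is dominated by a constant times Σ 1/n³, which converges (p = 3 > 1).

[-17, 11]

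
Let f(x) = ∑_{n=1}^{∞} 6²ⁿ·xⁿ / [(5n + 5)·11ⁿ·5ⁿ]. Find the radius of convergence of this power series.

Apply the ratio test: |a_{n+1}| / |a_n| = [(5n + 5)/(5(n+1) + 5)] · 36/(11·5), which tends to 36/55 as n → ∞.
Convergence for |x| · 36/55 < 1, i.e. |x| < 55/36. So R = 55/36.

R = 55/36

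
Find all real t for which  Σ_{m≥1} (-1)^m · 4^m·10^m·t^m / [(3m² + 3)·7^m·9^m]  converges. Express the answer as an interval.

[-63/40, 63/40]

The ratio of consecutive coefficients is [(3m² + 3)/(3(m+1)² + 3)] · 4·10/(7·9) → 40/63.
Convergence for |t| · 40/63 < 1, i.e. |t| < 63/40. So R = 63/40.
Check t = 63/40: the terms are on the order of 1/m², so the series converges absolutely by comparison with the p-series (p = 2 > 1).
At t = -63/40: absolute convergence follows by limit comparison with Σ 1/m².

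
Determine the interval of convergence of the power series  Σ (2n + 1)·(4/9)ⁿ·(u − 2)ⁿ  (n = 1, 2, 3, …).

Ratio test: |a_{n+1}/a_n| = [(2(n+1) + 1)/(2n + 1)] · 4/9 → 4/9 as n → ∞.
Thus R = 1/(4/9) = 9/4.
Endpoint u = 17/4: the terms have absolute value of order n, which does not tend to 0, so the series diverges by the divergence test.
At u = -1/4: the terms do not tend to 0, so the series diverges.

(-1/4, 17/4)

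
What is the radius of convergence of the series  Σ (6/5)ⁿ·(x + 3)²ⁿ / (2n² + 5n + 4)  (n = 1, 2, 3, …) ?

R = √30/6

Apply the ratio test: |a_{n+1}| / |a_n| = [(2n² + 5n + 4)/(2(n+1)² + 5(n+1) + 4)] · 6/5, which tends to 6/5 as n → ∞.
Successive powers of (x + 3) differ by 2, so the series converges when |x + 3|² · 6/5 < 1, i.e. |x + 3| < √(5/6). So R = √30/6.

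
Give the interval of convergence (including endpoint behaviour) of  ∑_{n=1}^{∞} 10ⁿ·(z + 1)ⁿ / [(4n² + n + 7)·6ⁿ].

[-8/5, -2/5]

The ratio of consecutive coefficients is [(4n² + n + 7)/(4(n+1)² + (n+1) + 7)] · 10/6 → 5/3.
Hence the series converges for |z + 1| < 1/(5/3) = 3/5, so the radius of convergence is 3/5.
Endpoint z = -2/5: the series is dominated by a constant times Σ 1/n², which converges (p = 2 > 1).
Endpoint z = -8/5: absolute convergence follows by limit comparison with Σ 1/n².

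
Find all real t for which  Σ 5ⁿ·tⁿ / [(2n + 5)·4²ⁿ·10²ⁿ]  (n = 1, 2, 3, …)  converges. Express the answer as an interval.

[-320, 320)

Ratio test: |a_{n+1}/a_n| = [(2n + 5)/(2(n+1) + 5)] · 5/(16·100) → 1/320 as n → ∞.
Convergence for |t| · 1/320 < 1, i.e. |t| < 320. So R = 320.
When t = 320, the terms behave like c/n; limit comparison with the harmonic series gives divergence.
At t = -320: convergence follows from the alternating series test (terms decrease monotonically to 0).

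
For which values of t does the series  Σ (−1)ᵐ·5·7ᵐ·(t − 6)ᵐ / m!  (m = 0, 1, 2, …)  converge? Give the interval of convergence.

(−∞, ∞)

By the ratio test, |a_{m+1}/a_m| = 5/5 · 7 · 1/(m+1) → 0.
The ratio tends to 0 regardless of t, hence R = ∞.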